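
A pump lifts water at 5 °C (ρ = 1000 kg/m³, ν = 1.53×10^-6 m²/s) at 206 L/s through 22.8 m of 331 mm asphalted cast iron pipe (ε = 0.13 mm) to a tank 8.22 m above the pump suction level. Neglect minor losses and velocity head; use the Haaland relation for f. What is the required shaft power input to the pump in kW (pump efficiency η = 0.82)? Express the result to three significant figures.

P_shaft ≈ 21.1 kW

V = 4Q/(πD²) = 2.394 m/s; Re = 5.18×10^5; ε/D = 3.93×10^-4; f = 0.01682
h_f = f(L/D)V²/2g = 0.3385 m
Total head H = z + h_f = 8.22 + 0.3385 = 8.559 m
P_hyd = ρgQH = 1000·9.81·0.206·8.559 = 17.30 kW
P_shaft = P_hyd/η = 17.30/0.82 = 21.09 kW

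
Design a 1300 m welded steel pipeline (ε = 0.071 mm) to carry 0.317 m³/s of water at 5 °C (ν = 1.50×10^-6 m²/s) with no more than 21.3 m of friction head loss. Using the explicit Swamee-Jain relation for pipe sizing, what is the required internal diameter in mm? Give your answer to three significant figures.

Swamee-Jain (Type III): D = 0.66·[ε^1.25·(LQ²/(gh_f))^4.75 + ν·Q^9.4·(L/(gh_f))^5.2]^0.04
LQ²/(gh_f) = 0.6252; L/(gh_f) = 6.221
Term 1 = ε^1.25·(…)^4.75 = 7.00×10^-7; Term 2 = ν·Q^9.4·(…)^5.2 = 4.11×10^-7
D = 0.66·(7.00×10^-7 + 4.11×10^-7)^0.04 = 0.3814 m = 381 mm
Check: V = 2.77 m/s, Re = 7.06×10^5, f = 0.01496, h_f = 20.0 m ≈ 21.3 m ✓

D ≈ 381 mm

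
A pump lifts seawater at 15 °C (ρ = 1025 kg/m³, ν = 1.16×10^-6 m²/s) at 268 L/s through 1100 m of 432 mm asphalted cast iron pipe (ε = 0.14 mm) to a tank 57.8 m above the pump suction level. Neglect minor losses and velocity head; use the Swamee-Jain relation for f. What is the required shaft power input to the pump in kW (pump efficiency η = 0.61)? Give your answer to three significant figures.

P_shaft ≈ 287 kW

V = 4Q/(πD²) = 1.828 m/s; Re = 6.81×10^5; ε/D = 3.24×10^-4; f = 0.01626
h_f = f(L/D)V²/2g = 7.054 m
Total head H = z + h_f = 57.8 + 7.054 = 64.85 m
P_hyd = ρgQH = 1025·9.81·0.268·64.85 = 174.8 kW
P_shaft = P_hyd/η = 174.8/0.61 = 286.5 kW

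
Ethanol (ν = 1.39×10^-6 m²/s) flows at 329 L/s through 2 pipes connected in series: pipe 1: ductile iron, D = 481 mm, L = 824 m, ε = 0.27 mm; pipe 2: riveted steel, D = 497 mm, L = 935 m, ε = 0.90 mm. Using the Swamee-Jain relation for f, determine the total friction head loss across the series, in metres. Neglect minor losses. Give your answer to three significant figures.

Pipe 1: V = 1.811 m/s, Re = 6.27×10^5, ε/D = 5.61×10^-4, f = 0.01798, h_1 = f(L/D)V²/2g = 5.145 m
Pipe 2: V = 1.696 m/s, Re = 6.06×10^5, ε/D = 0.00181, f = 0.02324, h_2 = f(L/D)V²/2g = 6.410 m
Series → Q common, losses add: H = Σh = 11.55 m

H ≈ 11.6 m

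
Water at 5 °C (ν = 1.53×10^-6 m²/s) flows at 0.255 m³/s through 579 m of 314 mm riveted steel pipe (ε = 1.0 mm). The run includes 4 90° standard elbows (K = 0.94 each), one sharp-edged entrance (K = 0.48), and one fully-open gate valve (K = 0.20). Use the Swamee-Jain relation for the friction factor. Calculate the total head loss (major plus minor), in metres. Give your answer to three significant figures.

H_L ≈ 29.9 m

V = 4Q/(πD²) = 3.293 m/s; V²/2g = 0.5527 m
Re = 6.76×10^5, ε/D = 0.00318 → f = 0.02689 (Swamee-Jain)
Major: h_f = f(L/D)·V²/2g = 0.02689·1844·0.5527 = 27.41 m
Minor: ΣK = 4.44; h_m = ΣK·V²/2g = 2.454 m
Total H_L = 27.41 + 2.454 = 29.86 m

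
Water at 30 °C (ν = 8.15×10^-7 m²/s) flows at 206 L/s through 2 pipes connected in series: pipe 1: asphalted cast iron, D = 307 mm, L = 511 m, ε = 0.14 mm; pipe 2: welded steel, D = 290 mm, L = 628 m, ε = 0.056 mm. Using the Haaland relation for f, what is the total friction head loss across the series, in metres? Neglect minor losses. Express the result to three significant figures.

Pipe 1: V = 2.783 m/s, Re = 1.05×10^6, ε/D = 4.56×10^-4, f = 0.01684, h_1 = f(L/D)V²/2g = 11.07 m
Pipe 2: V = 3.119 m/s, Re = 1.11×10^6, ε/D = 1.93×10^-4, f = 0.01445, h_2 = f(L/D)V²/2g = 15.51 m
Series → Q common, losses add: H = Σh = 26.57 m

H ≈ 26.6 m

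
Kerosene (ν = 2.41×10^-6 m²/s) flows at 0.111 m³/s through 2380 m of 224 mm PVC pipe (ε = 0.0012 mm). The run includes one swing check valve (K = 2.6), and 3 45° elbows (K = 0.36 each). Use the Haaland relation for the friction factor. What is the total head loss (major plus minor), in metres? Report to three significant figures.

V = 4Q/(πD²) = 2.817 m/s; V²/2g = 0.4044 m
Re = 2.62×10^5, ε/D = 5.36×10^-6 → f = 0.01475 (Haaland)
Major: h_f = f(L/D)·V²/2g = 0.01475·10625·0.4044 = 63.39 m
Minor: ΣK = 3.68; h_m = ΣK·V²/2g = 1.488 m
Total H_L = 63.39 + 1.488 = 64.88 m

H_L ≈ 64.9 m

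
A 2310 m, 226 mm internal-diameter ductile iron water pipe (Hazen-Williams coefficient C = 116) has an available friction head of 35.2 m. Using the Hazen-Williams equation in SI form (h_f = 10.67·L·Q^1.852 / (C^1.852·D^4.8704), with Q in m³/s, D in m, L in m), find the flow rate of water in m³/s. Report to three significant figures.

Rearranging: Q = [h_f·C^1.852·D^4.8704 / (10.67·L)]^(1/1.852)
Q = [35.2·116^1.852·0.226^4.8704 / (10.67·2310)]^0.540 = 0.06754 m³/s

Q ≈ 0.0675 m³/s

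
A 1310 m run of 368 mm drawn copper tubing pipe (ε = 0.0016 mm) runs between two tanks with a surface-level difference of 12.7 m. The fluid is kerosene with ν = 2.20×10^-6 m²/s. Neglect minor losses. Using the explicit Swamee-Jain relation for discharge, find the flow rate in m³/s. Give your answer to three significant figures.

Q ≈ 0.238 m³/s

Swamee-Jain (Type II): Q = -0.965·√(gD⁵h_f/L)·ln[ε/(3.7D) + √(3.17ν²L/(gD³h_f))]
√(gD⁵h_f/L) = √(9.81·0.368⁵·12.7/1310) = 0.02533
ε/(3.7D) = 1.18×10^-6; √(3.17ν²L/(gD³h_f)) = 5.69×10^-5
Q = -0.965·0.02533·ln(5.807×10^-5) = 0.2385 m³/s
Check: V = 2.24 m/s, Re = 3.75×10^5, f = 0.01385, h_f = 12.6 m ≈ 12.7 m ✓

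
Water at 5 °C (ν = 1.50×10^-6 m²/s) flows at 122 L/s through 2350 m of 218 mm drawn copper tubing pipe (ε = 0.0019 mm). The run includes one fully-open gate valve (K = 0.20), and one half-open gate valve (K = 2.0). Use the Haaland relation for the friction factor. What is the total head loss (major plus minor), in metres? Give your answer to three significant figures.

H_L ≈ 79.1 m

V = 4Q/(πD²) = 3.269 m/s; V²/2g = 0.5445 m
Re = 4.75×10^5, ε/D = 8.72×10^-6 → f = 0.01328 (Haaland)
Major: h_f = f(L/D)·V²/2g = 0.01328·10780·0.5445 = 77.94 m
Minor: ΣK = 2.20; h_m = ΣK·V²/2g = 1.198 m
Total H_L = 77.94 + 1.198 = 79.14 m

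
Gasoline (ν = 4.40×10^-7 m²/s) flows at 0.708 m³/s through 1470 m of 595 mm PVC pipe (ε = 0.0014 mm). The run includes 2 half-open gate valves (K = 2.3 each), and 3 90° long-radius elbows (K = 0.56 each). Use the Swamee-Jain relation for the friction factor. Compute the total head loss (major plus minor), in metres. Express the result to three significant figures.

V = 4Q/(πD²) = 2.546 m/s; V²/2g = 0.3305 m
Re = 3.44×10^6, ε/D = 2.35×10^-6 → f = 0.009653 (Swamee-Jain)
Major: h_f = f(L/D)·V²/2g = 0.009653·2471·0.3305 = 7.881 m
Minor: ΣK = 6.28; h_m = ΣK·V²/2g = 2.075 m
Total H_L = 7.881 + 2.075 = 9.956 m

H_L ≈ 9.96 m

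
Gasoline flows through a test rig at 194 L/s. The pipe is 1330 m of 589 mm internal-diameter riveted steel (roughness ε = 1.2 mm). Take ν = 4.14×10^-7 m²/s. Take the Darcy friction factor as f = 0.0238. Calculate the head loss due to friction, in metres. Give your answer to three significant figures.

h_f ≈ 1.39 m

V = 4Q/(πD²) = 4·0.194/(π·0.589²) = 0.7120 m/s
h_f = f(L/D)V²/(2g) = 0.02380·(1330/0.589)·0.7120²/(2·9.81) = 1.389 m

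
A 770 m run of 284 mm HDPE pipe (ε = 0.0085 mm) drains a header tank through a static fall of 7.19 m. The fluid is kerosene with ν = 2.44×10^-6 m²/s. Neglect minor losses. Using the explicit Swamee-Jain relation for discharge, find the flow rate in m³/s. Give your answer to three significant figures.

Swamee-Jain (Type II): Q = -0.965·√(gD⁵h_f/L)·ln[ε/(3.7D) + √(3.17ν²L/(gD³h_f))]
√(gD⁵h_f/L) = √(9.81·0.284⁵·7.19/770) = 0.01301
ε/(3.7D) = 8.09×10^-6; √(3.17ν²L/(gD³h_f)) = 9.48×10^-5
Q = -0.965·0.01301·ln(1.029×10^-4) = 0.1153 m³/s
Check: V = 1.82 m/s, Re = 2.12×10^5, f = 0.01564, h_f = 7.16 m ≈ 7.19 m ✓

Q ≈ 0.115 m³/s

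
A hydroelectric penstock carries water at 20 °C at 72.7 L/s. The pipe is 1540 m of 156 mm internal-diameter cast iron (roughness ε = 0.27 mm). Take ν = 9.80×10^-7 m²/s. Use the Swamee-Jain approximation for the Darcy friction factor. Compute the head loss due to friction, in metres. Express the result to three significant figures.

h_f ≈ 167 m

V = 4Q/(πD²) = 4·0.0727/(π·0.156²) = 3.804 m/s
Re = VD/ν = 3.804·0.156/9.80×10^-7 = 6.05×10^5 → turbulent
ε/D = 0.27/156 = 0.00173
Swamee-Jain: f = 0.02299
h_f = f(L/D)V²/(2g) = 0.02299·(1540/0.156)·3.804²/(2·9.81) = 167.3 m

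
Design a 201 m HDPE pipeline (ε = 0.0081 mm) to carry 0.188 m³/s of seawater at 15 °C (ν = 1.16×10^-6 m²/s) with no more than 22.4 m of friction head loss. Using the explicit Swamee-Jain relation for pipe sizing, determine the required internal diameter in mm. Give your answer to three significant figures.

D ≈ 202 mm

Swamee-Jain (Type III): D = 0.66·[ε^1.25·(LQ²/(gh_f))^4.75 + ν·Q^9.4·(L/(gh_f))^5.2]^0.04
LQ²/(gh_f) = 0.03233; L/(gh_f) = 0.9147
Term 1 = ε^1.25·(…)^4.75 = 3.60×10^-14; Term 2 = ν·Q^9.4·(…)^5.2 = 1.10×10^-13
D = 0.66·(3.60×10^-14 + 1.10×10^-13)^0.04 = 0.2023 m = 202 mm
Check: V = 5.85 m/s, Re = 1.02×10^6, f = 0.01247, h_f = 21.6 m ≈ 22.4 m ✓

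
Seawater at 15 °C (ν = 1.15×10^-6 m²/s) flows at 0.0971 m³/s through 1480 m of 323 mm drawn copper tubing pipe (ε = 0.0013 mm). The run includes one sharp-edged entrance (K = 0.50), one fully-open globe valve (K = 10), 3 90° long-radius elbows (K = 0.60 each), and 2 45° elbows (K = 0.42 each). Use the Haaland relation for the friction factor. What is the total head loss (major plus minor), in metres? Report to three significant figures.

H_L ≈ 5.57 m

V = 4Q/(πD²) = 1.185 m/s; V²/2g = 0.07157 m
Re = 3.33×10^5, ε/D = 4.02×10^-6 → f = 0.01410 (Haaland)
Major: h_f = f(L/D)·V²/2g = 0.01410·4582·0.07157 = 4.625 m
Minor: ΣK = 13.1; h_m = ΣK·V²/2g = 0.9405 m
Total H_L = 4.625 + 0.9405 = 5.565 m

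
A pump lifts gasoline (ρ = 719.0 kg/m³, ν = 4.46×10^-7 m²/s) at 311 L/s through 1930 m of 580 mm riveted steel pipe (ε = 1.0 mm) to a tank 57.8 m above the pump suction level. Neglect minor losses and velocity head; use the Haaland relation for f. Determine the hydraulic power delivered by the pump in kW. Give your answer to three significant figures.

V = 4Q/(πD²) = 1.177 m/s; Re = 1.53×10^6; ε/D = 0.00172; f = 0.02269
h_f = f(L/D)V²/2g = 5.331 m
Total head H = z + h_f = 57.8 + 5.331 = 63.13 m
P_hyd = ρgQH = 719.0·9.81·0.311·63.13 = 138.5 kW

P_hyd ≈ 138 kW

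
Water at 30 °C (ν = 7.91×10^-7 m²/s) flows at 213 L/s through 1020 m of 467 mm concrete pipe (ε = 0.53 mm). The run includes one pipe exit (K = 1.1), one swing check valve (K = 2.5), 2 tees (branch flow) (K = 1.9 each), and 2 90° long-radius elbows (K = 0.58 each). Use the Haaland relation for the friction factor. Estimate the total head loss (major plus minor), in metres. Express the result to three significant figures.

V = 4Q/(πD²) = 1.244 m/s; V²/2g = 0.07882 m
Re = 7.34×10^5, ε/D = 0.00113 → f = 0.02062 (Haaland)
Major: h_f = f(L/D)·V²/2g = 0.02062·2184·0.07882 = 3.550 m
Minor: ΣK = 8.56; h_m = ΣK·V²/2g = 0.6747 m
Total H_L = 3.550 + 0.6747 = 4.225 m

H_L ≈ 4.23 m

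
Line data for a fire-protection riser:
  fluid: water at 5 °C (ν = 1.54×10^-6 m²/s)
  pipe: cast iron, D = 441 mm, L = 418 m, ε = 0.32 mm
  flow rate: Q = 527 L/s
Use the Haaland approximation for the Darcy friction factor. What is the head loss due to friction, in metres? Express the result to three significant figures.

h_f ≈ 10.7 m

V = 4Q/(πD²) = 4·0.527/(π·0.441²) = 3.450 m/s
Re = VD/ν = 3.450·0.441/1.54×10^-6 = 9.88×10^5 → turbulent
ε/D = 0.32/441 = 7.26×10^-4
Haaland: f = 0.01856
h_f = f(L/D)V²/(2g) = 0.01856·(418/0.441)·3.450²/(2·9.81) = 10.68 m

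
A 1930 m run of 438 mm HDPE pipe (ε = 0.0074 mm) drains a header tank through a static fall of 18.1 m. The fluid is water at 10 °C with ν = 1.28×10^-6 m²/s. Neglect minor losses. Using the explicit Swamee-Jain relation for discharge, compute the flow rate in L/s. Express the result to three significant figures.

Swamee-Jain (Type II): Q = -0.965·√(gD⁵h_f/L)·ln[ε/(3.7D) + √(3.17ν²L/(gD³h_f))]
√(gD⁵h_f/L) = √(9.81·0.438⁵·18.1/1930) = 0.03851
ε/(3.7D) = 4.57×10^-6; √(3.17ν²L/(gD³h_f)) = 2.59×10^-5
Q = -0.965·0.03851·ln(3.049×10^-5) = 0.3864 m³/s
Check: V = 2.56 m/s, Re = 8.78×10^5, f = 0.01224, h_f = 18.1 m ≈ 18.1 m ✓

Q ≈ 386 L/s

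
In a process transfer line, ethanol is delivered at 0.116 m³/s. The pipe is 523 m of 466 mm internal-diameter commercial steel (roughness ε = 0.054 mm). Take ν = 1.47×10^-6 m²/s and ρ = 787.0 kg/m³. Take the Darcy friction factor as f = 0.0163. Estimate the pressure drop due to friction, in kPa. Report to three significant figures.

Δp ≈ 3.33 kPa

V = 4Q/(πD²) = 4·0.116/(π·0.466²) = 0.6801 m/s
h_f = f(L/D)V²/(2g) = 0.01630·(523/0.466)·0.6801²/(2·9.81) = 0.4313 m
Δp = ρg·h_f = 787.0·9.81·0.4313 = 3.330 kPa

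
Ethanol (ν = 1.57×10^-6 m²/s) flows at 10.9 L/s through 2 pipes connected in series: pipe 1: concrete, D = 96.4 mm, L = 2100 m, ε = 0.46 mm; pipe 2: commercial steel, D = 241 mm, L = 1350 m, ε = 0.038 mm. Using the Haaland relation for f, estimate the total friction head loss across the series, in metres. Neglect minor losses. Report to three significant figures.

Pipe 1: V = 1.493 m/s, Re = 9.17×10^4, ε/D = 0.00477, f = 0.03095, h_1 = f(L/D)V²/2g = 76.65 m
Pipe 2: V = 0.2389 m/s, Re = 3.67×10^4, ε/D = 1.58×10^-4, f = 0.02262, h_2 = f(L/D)V²/2g = 0.3687 m
Series → Q common, losses add: H = Σh = 77.02 m

H ≈ 77.0 m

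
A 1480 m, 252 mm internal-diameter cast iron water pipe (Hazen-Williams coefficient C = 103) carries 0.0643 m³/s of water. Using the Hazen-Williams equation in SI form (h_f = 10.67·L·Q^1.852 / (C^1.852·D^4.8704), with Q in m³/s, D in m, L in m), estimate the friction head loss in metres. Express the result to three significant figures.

h_f ≈ 15.1 m

h_f = 10.67·1480·0.0643^1.852 / (103^1.852·0.252^4.8704) = 15.10 m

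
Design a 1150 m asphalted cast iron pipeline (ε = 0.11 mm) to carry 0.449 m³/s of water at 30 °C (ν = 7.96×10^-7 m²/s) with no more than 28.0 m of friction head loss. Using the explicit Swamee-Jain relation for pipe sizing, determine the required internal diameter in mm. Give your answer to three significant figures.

Swamee-Jain (Type III): D = 0.66·[ε^1.25·(LQ²/(gh_f))^4.75 + ν·Q^9.4·(L/(gh_f))^5.2]^0.04
LQ²/(gh_f) = 0.8440; L/(gh_f) = 4.187
Term 1 = ε^1.25·(…)^4.75 = 5.03×10^-6; Term 2 = ν·Q^9.4·(…)^5.2 = 7.34×10^-7
D = 0.66·(5.03×10^-6 + 7.34×10^-7)^0.04 = 0.4074 m = 407 mm
Check: V = 3.44 m/s, Re = 1.76×10^6, f = 0.01515, h_f = 25.9 m ≈ 28.0 m ✓

D ≈ 407 mm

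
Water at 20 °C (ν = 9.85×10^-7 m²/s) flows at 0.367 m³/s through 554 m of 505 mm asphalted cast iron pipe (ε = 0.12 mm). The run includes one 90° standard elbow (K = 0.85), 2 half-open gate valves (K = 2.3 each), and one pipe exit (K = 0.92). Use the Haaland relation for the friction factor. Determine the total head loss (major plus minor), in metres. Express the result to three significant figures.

V = 4Q/(πD²) = 1.832 m/s; V²/2g = 0.1711 m
Re = 9.39×10^5, ε/D = 2.38×10^-4 → f = 0.01504 (Haaland)
Major: h_f = f(L/D)·V²/2g = 0.01504·1097·0.1711 = 2.824 m
Minor: ΣK = 6.37; h_m = ΣK·V²/2g = 1.090 m
Total H_L = 2.824 + 1.090 = 3.914 m

H_L ≈ 3.91 m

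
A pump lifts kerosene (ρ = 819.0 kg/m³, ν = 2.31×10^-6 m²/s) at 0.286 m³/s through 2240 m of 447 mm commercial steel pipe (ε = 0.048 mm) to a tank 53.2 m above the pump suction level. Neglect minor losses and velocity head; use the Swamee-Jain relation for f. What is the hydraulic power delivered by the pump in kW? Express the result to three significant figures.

V = 4Q/(πD²) = 1.822 m/s; Re = 3.53×10^5; ε/D = 1.07×10^-4; f = 0.01518
h_f = f(L/D)V²/2g = 12.88 m
Total head H = z + h_f = 53.2 + 12.88 = 66.08 m
P_hyd = ρgQH = 819.0·9.81·0.286·66.08 = 151.8 kW

P_hyd ≈ 152 kW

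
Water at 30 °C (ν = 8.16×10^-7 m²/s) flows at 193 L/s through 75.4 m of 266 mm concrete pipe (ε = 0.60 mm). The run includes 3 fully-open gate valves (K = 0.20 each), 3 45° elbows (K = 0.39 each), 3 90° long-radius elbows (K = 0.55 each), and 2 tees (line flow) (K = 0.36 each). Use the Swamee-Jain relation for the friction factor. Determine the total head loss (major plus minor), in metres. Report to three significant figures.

H_L ≈ 6.80 m

V = 4Q/(πD²) = 3.473 m/s; V²/2g = 0.6148 m
Re = 1.13×10^6, ε/D = 0.00226 → f = 0.02440 (Swamee-Jain)
Major: h_f = f(L/D)·V²/2g = 0.02440·283.5·0.6148 = 4.253 m
Minor: ΣK = 4.14; h_m = ΣK·V²/2g = 2.545 m
Total H_L = 4.253 + 2.545 = 6.798 m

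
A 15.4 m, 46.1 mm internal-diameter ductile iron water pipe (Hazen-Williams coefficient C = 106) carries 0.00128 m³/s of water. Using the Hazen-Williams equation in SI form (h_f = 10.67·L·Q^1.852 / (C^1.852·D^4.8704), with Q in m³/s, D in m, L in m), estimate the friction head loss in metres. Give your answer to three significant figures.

h_f ≈ 0.413 m

h_f = 10.67·15.4·0.00128^1.852 / (106^1.852·0.0461^4.8704) = 0.4127 m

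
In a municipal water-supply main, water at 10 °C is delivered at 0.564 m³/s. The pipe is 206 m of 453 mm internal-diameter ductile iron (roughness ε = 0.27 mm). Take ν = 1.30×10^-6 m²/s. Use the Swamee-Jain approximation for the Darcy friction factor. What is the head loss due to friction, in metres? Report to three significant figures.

V = 4Q/(πD²) = 4·0.564/(π·0.453²) = 3.499 m/s
Re = VD/ν = 3.499·0.453/1.30×10^-6 = 1.22×10^6 → turbulent
ε/D = 0.27/453 = 5.96×10^-4
Swamee-Jain: f = 0.01783
h_f = f(L/D)V²/(2g) = 0.01783·(206/0.453)·3.499²/(2·9.81) = 5.061 m

h_f ≈ 5.06 m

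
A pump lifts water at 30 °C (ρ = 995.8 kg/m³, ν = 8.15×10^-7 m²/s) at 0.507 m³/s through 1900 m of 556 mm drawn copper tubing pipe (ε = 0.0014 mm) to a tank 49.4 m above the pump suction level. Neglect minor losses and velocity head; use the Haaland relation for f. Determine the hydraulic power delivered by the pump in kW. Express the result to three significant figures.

P_hyd ≈ 286 kW

V = 4Q/(πD²) = 2.088 m/s; Re = 1.42×10^6; ε/D = 2.52×10^-6; f = 0.01098
h_f = f(L/D)V²/2g = 8.338 m
Total head H = z + h_f = 49.4 + 8.338 = 57.74 m
P_hyd = ρgQH = 995.8·9.81·0.507·57.74 = 286.0 kW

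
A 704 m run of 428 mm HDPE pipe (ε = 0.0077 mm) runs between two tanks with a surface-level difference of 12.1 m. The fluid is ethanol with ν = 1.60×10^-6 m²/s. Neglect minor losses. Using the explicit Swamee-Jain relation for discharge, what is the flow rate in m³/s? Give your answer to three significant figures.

Swamee-Jain (Type II): Q = -0.965·√(gD⁵h_f/L)·ln[ε/(3.7D) + √(3.17ν²L/(gD³h_f))]
√(gD⁵h_f/L) = √(9.81·0.428⁵·12.1/704) = 0.04921
ε/(3.7D) = 4.86×10^-6; √(3.17ν²L/(gD³h_f)) = 2.48×10^-5
Q = -0.965·0.04921·ln(2.964×10^-5) = 0.4951 m³/s
Check: V = 3.44 m/s, Re = 9.21×10^5, f = 0.01218, h_f = 12.1 m ≈ 12.1 m ✓

Q ≈ 0.495 m³/s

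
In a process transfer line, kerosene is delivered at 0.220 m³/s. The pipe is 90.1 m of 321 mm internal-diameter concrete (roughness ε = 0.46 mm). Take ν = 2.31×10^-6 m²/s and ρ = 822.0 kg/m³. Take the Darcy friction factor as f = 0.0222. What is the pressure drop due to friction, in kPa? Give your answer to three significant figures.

V = 4Q/(πD²) = 4·0.220/(π·0.321²) = 2.718 m/s
h_f = f(L/D)V²/(2g) = 0.02220·(90.1/0.321)·2.718²/(2·9.81) = 2.347 m
Δp = ρg·h_f = 822.0·9.81·2.347 = 18.93 kPa

Δp ≈ 18.9 kPa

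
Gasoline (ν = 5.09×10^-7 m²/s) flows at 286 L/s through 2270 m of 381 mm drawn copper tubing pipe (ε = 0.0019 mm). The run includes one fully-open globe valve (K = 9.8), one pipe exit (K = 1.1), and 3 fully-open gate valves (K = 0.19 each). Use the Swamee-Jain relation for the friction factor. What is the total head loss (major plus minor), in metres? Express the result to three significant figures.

V = 4Q/(πD²) = 2.509 m/s; V²/2g = 0.3207 m
Re = 1.88×10^6, ε/D = 4.99×10^-6 → f = 0.01065 (Swamee-Jain)
Major: h_f = f(L/D)·V²/2g = 0.01065·5958·0.3207 = 20.36 m
Minor: ΣK = 11.5; h_m = ΣK·V²/2g = 3.679 m
Total H_L = 20.36 + 3.679 = 24.04 m

H_L ≈ 24.0 m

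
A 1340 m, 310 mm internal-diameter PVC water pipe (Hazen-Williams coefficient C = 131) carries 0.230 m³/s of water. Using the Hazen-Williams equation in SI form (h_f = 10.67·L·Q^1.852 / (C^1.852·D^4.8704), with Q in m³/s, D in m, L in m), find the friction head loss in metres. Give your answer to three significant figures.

h_f = 10.67·1340·0.230^1.852 / (131^1.852·0.310^4.8704) = 33.83 m

h_f ≈ 33.8 m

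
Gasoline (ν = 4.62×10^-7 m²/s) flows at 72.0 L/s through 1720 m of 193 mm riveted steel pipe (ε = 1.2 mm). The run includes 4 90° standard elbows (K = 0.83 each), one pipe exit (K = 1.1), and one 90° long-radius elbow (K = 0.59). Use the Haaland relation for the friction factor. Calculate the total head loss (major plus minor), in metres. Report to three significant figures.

H_L ≈ 91.3 m

V = 4Q/(πD²) = 2.461 m/s; V²/2g = 0.3087 m
Re = 1.03×10^6, ε/D = 0.00622 → f = 0.03261 (Haaland)
Major: h_f = f(L/D)·V²/2g = 0.03261·8912·0.3087 = 89.73 m
Minor: ΣK = 5.01; h_m = ΣK·V²/2g = 1.547 m
Total H_L = 89.73 + 1.547 = 91.27 m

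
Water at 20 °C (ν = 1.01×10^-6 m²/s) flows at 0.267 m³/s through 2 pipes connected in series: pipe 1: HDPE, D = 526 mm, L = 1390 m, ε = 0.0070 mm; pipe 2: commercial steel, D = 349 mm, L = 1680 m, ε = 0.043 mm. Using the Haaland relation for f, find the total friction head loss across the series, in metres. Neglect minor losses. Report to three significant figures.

H ≈ 28.7 m

Pipe 1: V = 1.229 m/s, Re = 6.40×10^5, ε/D = 1.33×10^-5, f = 0.01269, h_1 = f(L/D)V²/2g = 2.580 m
Pipe 2: V = 2.791 m/s, Re = 9.64×10^5, ε/D = 1.23×10^-4, f = 0.01369, h_2 = f(L/D)V²/2g = 26.17 m
Series → Q common, losses add: H = Σh = 28.75 m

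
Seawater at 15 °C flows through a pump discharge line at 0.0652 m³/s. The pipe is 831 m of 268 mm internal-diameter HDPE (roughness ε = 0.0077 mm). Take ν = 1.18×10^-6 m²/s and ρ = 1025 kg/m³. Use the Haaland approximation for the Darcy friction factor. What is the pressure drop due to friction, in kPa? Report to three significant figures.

Δp ≈ 31.7 kPa

V = 4Q/(πD²) = 4·0.0652/(π·0.268²) = 1.156 m/s
Re = VD/ν = 1.156·0.268/1.18×10^-6 = 2.63×10^5 → turbulent
ε/D = 0.0077/268 = 2.87×10^-5
Haaland: f = 0.01493
h_f = f(L/D)V²/(2g) = 0.01493·(831/0.268)·1.156²/(2·9.81) = 3.152 m
Δp = ρg·h_f = 1025·9.81·3.152 = 31.70 kPa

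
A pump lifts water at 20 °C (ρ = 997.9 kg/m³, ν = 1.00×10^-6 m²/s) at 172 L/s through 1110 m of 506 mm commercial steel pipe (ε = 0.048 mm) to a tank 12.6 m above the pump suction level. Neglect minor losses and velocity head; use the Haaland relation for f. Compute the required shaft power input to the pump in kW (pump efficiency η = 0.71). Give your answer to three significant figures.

P_shaft ≈ 32.7 kW

V = 4Q/(πD²) = 0.8553 m/s; Re = 4.33×10^5; ε/D = 9.49×10^-5; f = 0.01446
h_f = f(L/D)V²/2g = 1.183 m
Total head H = z + h_f = 12.6 + 1.183 = 13.78 m
P_hyd = ρgQH = 997.9·9.81·0.172·13.78 = 23.21 kW
P_shaft = P_hyd/η = 23.21/0.71 = 32.69 kW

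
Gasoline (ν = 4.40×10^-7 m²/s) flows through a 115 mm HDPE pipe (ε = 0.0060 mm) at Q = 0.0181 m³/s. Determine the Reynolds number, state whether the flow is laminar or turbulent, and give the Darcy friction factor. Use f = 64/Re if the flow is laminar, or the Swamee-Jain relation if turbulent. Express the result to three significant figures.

V = 4Q/(πD²) = 1.743 m/s
Re = VD/ν = 1.743·0.115/4.40×10^-7 = 4.55×10^5
Re > 4000 → turbulent; ε/D = 5.22×10^-5
Swamee-Jain: f = 0.01405

Re ≈ 4.55×10^5; turbulent; f ≈ 0.0140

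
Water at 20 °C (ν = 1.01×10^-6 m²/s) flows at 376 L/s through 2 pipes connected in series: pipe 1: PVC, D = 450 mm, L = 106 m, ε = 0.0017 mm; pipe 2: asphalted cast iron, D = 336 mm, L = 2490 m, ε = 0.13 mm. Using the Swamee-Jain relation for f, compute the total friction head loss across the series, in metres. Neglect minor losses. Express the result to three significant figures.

Pipe 1: V = 2.364 m/s, Re = 1.05×10^6, ε/D = 3.78×10^-6, f = 0.01160, h_1 = f(L/D)V²/2g = 0.7787 m
Pipe 2: V = 4.241 m/s, Re = 1.41×10^6, ε/D = 3.87×10^-4, f = 0.01630, h_2 = f(L/D)V²/2g = 110.7 m
Series → Q common, losses add: H = Σh = 111.5 m

H ≈ 112 m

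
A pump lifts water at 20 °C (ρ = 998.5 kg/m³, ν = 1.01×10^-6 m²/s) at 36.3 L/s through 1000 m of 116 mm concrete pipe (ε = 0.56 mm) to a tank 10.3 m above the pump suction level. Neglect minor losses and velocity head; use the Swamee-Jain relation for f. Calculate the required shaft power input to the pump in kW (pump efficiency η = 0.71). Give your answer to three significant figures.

P_shaft ≈ 84.1 kW

V = 4Q/(πD²) = 3.435 m/s; Re = 3.94×10^5; ε/D = 0.00483; f = 0.03041
h_f = f(L/D)V²/2g = 157.6 m
Total head H = z + h_f = 10.3 + 157.6 = 167.9 m
P_hyd = ρgQH = 998.5·9.81·0.0363·167.9 = 59.71 kW
P_shaft = P_hyd/η = 59.71/0.71 = 84.10 kW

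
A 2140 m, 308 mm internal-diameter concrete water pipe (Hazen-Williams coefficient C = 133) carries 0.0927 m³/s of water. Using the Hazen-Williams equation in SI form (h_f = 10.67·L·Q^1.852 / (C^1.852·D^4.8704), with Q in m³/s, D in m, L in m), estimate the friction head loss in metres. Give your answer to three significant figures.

h_f ≈ 10.1 m

h_f = 10.67·2140·0.0927^1.852 / (133^1.852·0.308^4.8704) = 10.07 m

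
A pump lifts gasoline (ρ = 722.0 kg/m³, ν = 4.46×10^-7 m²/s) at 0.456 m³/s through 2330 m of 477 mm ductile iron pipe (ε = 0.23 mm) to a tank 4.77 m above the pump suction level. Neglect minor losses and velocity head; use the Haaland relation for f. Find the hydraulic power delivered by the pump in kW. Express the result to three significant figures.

V = 4Q/(πD²) = 2.552 m/s; Re = 2.73×10^6; ε/D = 4.82×10^-4; f = 0.01677
h_f = f(L/D)V²/2g = 27.18 m
Total head H = z + h_f = 4.77 + 27.18 = 31.95 m
P_hyd = ρgQH = 722.0·9.81·0.456·31.95 = 103.2 kW

P_hyd ≈ 103 kW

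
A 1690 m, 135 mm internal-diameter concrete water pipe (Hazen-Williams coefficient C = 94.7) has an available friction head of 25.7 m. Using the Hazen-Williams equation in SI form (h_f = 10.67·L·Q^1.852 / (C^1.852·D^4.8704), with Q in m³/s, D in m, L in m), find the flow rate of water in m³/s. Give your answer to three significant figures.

Q ≈ 0.0142 m³/s

Rearranging: Q = [h_f·C^1.852·D^4.8704 / (10.67·L)]^(1/1.852)
Q = [25.7·94.7^1.852·0.135^4.8704 / (10.67·1690)]^0.540 = 0.01421 m³/s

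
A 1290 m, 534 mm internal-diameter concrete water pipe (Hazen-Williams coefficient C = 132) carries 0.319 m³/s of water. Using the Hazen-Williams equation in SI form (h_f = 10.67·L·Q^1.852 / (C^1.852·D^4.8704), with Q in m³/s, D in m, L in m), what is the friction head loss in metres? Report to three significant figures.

h_f ≈ 4.16 m

h_f = 10.67·1290·0.319^1.852 / (132^1.852·0.534^4.8704) = 4.163 m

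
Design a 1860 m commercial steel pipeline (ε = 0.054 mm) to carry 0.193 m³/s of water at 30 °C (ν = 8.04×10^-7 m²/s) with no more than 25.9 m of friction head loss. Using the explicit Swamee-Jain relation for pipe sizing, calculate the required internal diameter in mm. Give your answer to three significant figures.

Swamee-Jain (Type III): D = 0.66·[ε^1.25·(LQ²/(gh_f))^4.75 + ν·Q^9.4·(L/(gh_f))^5.2]^0.04
LQ²/(gh_f) = 0.2727; L/(gh_f) = 7.321
Term 1 = ε^1.25·(…)^4.75 = 9.66×10^-9; Term 2 = ν·Q^9.4·(…)^5.2 = 4.84×10^-9
D = 0.66·(9.66×10^-9 + 4.84×10^-9)^0.04 = 0.3206 m = 321 mm
Check: V = 2.39 m/s, Re = 9.53×10^5, f = 0.01445, h_f = 24.4 m ≈ 25.9 m ✓

D ≈ 321 mm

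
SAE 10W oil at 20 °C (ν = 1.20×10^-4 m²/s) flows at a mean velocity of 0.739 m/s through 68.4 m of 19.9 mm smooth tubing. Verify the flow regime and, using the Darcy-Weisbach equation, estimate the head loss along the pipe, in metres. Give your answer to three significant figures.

h_f ≈ 50.0 m

Re = VD/ν = 0.739·0.01990/1.20×10^-4 = 123 → laminar (Re < 2300)
f = 64/Re = 0.5222
h_f = f(L/D)V²/(2g) = 0.5222·(68.4/0.01990)·0.739²/(2·9.81) = 49.96 m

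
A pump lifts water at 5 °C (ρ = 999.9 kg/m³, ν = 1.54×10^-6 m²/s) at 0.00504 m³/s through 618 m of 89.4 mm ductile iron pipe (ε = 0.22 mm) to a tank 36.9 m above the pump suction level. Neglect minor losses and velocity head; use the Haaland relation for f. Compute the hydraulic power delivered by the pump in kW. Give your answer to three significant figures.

V = 4Q/(πD²) = 0.8029 m/s; Re = 4.66×10^4; ε/D = 0.00246; f = 0.02748
h_f = f(L/D)V²/2g = 6.242 m
Total head H = z + h_f = 36.9 + 6.242 = 43.14 m
P_hyd = ρgQH = 999.9·9.81·0.00504·43.14 = 2.133 kW

P_hyd ≈ 2.13 kW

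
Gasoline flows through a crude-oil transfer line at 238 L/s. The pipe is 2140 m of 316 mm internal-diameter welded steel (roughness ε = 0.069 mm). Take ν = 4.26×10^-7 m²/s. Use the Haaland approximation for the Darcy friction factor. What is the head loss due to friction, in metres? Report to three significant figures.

V = 4Q/(πD²) = 4·0.238/(π·0.316²) = 3.035 m/s
Re = VD/ν = 3.035·0.316/4.26×10^-7 = 2.25×10^6 → turbulent
ε/D = 0.069/316 = 2.18×10^-4
Haaland: f = 0.01438
h_f = f(L/D)V²/(2g) = 0.01438·(2140/0.316)·3.035²/(2·9.81) = 45.71 m

h_f ≈ 45.7 m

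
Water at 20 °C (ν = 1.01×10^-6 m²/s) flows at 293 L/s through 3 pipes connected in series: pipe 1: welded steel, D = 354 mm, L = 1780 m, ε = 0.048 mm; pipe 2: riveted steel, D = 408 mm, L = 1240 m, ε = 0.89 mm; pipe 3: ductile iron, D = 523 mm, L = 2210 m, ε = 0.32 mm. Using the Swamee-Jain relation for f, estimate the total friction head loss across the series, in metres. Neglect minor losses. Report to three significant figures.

Pipe 1: V = 2.977 m/s, Re = 1.04×10^6, ε/D = 1.36×10^-4, f = 0.01396, h_1 = f(L/D)V²/2g = 31.71 m
Pipe 2: V = 2.241 m/s, Re = 9.05×10^5, ε/D = 0.00218, f = 0.02424, h_2 = f(L/D)V²/2g = 18.86 m
Pipe 3: V = 1.364 m/s, Re = 7.06×10^5, ε/D = 6.12×10^-4, f = 0.01820, h_3 = f(L/D)V²/2g = 7.291 m
Series → Q common, losses add: H = Σh = 57.86 m

H ≈ 57.9 m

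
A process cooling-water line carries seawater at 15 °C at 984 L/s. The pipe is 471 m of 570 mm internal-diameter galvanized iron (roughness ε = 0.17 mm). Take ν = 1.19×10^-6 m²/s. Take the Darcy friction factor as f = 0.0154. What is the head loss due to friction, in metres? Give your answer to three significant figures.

h_f ≈ 9.64 m

V = 4Q/(πD²) = 4·0.984/(π·0.570²) = 3.856 m/s
h_f = f(L/D)V²/(2g) = 0.01540·(471/0.570)·3.856²/(2·9.81) = 9.644 m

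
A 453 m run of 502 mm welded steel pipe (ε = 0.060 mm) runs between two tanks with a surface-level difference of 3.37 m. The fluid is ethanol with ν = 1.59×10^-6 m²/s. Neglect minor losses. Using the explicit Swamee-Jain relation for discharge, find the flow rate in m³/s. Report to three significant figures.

Q ≈ 0.451 m³/s

Swamee-Jain (Type II): Q = -0.965·√(gD⁵h_f/L)·ln[ε/(3.7D) + √(3.17ν²L/(gD³h_f))]
√(gD⁵h_f/L) = √(9.81·0.502⁵·3.37/453) = 0.04823
ε/(3.7D) = 3.23×10^-5; √(3.17ν²L/(gD³h_f)) = 2.95×10^-5
Q = -0.965·0.04823·ln(6.177×10^-5) = 0.4511 m³/s
Check: V = 2.28 m/s, Re = 7.20×10^5, f = 0.01417, h_f = 3.39 m ≈ 3.37 m ✓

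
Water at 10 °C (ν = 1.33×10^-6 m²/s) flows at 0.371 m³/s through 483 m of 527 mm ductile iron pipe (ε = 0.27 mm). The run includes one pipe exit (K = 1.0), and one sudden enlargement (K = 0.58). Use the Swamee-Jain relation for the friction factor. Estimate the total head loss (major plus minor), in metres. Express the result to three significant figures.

V = 4Q/(πD²) = 1.701 m/s; V²/2g = 0.1474 m
Re = 6.74×10^5, ε/D = 5.12×10^-4 → f = 0.01762 (Swamee-Jain)
Major: h_f = f(L/D)·V²/2g = 0.01762·916.5·0.1474 = 2.381 m
Minor: ΣK = 1.58; h_m = ΣK·V²/2g = 0.2330 m
Total H_L = 2.381 + 0.2330 = 2.614 m

H_L ≈ 2.61 m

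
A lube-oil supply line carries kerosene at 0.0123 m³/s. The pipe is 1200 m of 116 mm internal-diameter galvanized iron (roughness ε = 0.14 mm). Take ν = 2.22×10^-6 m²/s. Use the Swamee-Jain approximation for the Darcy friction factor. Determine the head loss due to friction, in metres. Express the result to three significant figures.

V = 4Q/(πD²) = 4·0.0123/(π·0.116²) = 1.164 m/s
Re = VD/ν = 1.164·0.116/2.22×10^-6 = 6.08×10^4 → turbulent
ε/D = 0.14/116 = 0.00121
Swamee-Jain: f = 0.02419
h_f = f(L/D)V²/(2g) = 0.02419·(1200/0.116)·1.164²/(2·9.81) = 17.28 m

h_f ≈ 17.3 m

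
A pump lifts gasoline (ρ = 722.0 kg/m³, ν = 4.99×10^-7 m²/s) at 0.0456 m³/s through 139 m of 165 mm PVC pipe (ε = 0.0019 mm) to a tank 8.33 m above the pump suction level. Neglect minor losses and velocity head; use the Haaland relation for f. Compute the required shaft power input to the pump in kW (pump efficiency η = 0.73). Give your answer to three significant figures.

P_shaft ≈ 4.76 kW

V = 4Q/(πD²) = 2.133 m/s; Re = 7.05×10^5; ε/D = 1.15×10^-5; f = 0.01246
h_f = f(L/D)V²/2g = 2.434 m
Total head H = z + h_f = 8.33 + 2.434 = 10.76 m
P_hyd = ρgQH = 722.0·9.81·0.0456·10.76 = 3.476 kW
P_shaft = P_hyd/η = 3.476/0.73 = 4.762 kW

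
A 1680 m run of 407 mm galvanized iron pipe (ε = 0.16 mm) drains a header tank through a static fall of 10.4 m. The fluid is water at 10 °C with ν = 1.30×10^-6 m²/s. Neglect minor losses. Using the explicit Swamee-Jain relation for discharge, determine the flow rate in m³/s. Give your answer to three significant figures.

Swamee-Jain (Type II): Q = -0.965·√(gD⁵h_f/L)·ln[ε/(3.7D) + √(3.17ν²L/(gD³h_f))]
√(gD⁵h_f/L) = √(9.81·0.407⁵·10.4/1680) = 0.02604
ε/(3.7D) = 1.06×10^-4; √(3.17ν²L/(gD³h_f)) = 3.62×10^-5
Q = -0.965·0.02604·ln(1.424×10^-4) = 0.2226 m³/s
Check: V = 1.71 m/s, Re = 5.36×10^5, f = 0.01700, h_f = 10.5 m ≈ 10.4 m ✓

Q ≈ 0.223 m³/s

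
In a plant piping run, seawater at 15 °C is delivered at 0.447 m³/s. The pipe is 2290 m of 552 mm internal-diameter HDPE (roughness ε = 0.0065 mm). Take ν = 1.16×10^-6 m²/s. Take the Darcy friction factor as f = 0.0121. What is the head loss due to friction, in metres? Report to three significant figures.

V = 4Q/(πD²) = 4·0.447/(π·0.552²) = 1.868 m/s
h_f = f(L/D)V²/(2g) = 0.01210·(2290/0.552)·1.868²/(2·9.81) = 8.926 m

h_f ≈ 8.93 m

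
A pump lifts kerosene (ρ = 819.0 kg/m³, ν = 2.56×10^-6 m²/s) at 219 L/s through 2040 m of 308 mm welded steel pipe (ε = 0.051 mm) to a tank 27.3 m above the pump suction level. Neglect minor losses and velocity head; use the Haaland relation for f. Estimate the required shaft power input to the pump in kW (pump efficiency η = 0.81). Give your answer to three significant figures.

P_shaft ≈ 157 kW

V = 4Q/(πD²) = 2.939 m/s; Re = 3.54×10^5; ε/D = 1.66×10^-4; f = 0.01549
h_f = f(L/D)V²/2g = 45.18 m
Total head H = z + h_f = 27.3 + 45.18 = 72.48 m
P_hyd = ρgQH = 819.0·9.81·0.219·72.48 = 127.5 kW
P_shaft = P_hyd/η = 127.5/0.81 = 157.4 kW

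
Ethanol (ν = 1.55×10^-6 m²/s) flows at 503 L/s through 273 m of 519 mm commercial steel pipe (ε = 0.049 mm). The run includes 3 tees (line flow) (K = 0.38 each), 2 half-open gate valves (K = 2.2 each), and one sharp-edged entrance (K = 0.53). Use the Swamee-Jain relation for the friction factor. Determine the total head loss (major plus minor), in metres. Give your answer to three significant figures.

V = 4Q/(πD²) = 2.378 m/s; V²/2g = 0.2881 m
Re = 7.96×10^5, ε/D = 9.44×10^-5 → f = 0.01370 (Swamee-Jain)
Major: h_f = f(L/D)·V²/2g = 0.01370·526.0·0.2881 = 2.077 m
Minor: ΣK = 6.07; h_m = ΣK·V²/2g = 1.749 m
Total H_L = 2.077 + 1.749 = 3.826 m

H_L ≈ 3.83 m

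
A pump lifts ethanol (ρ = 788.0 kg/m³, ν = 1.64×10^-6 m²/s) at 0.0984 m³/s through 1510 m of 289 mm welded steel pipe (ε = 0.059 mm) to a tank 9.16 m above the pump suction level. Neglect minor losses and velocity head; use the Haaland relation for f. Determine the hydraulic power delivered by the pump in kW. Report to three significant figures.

V = 4Q/(πD²) = 1.500 m/s; Re = 2.64×10^5; ε/D = 2.04×10^-4; f = 0.01633
h_f = f(L/D)V²/2g = 9.783 m
Total head H = z + h_f = 9.16 + 9.783 = 18.94 m
P_hyd = ρgQH = 788.0·9.81·0.0984·18.94 = 14.41 kW

P_hyd ≈ 14.4 kW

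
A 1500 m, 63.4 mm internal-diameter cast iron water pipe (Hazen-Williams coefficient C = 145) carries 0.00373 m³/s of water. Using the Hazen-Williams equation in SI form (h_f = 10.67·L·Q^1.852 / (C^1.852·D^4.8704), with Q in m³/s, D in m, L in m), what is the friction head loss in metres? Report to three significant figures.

h_f = 10.67·1500·0.00373^1.852 / (145^1.852·0.0634^4.8704) = 34.56 m

h_f ≈ 34.6 m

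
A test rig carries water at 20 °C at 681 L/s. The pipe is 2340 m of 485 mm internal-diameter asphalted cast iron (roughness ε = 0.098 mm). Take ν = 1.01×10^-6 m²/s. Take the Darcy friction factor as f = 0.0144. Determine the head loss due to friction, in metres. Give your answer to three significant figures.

V = 4Q/(πD²) = 4·0.681/(π·0.485²) = 3.686 m/s
h_f = f(L/D)V²/(2g) = 0.01440·(2340/0.485)·3.686²/(2·9.81) = 48.12 m

h_f ≈ 48.1 m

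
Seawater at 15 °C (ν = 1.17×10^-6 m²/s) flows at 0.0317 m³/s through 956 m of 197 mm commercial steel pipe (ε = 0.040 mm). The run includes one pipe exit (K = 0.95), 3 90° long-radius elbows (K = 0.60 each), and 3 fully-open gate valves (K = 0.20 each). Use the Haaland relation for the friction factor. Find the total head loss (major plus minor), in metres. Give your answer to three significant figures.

H_L ≈ 4.79 m

V = 4Q/(πD²) = 1.040 m/s; V²/2g = 0.05513 m
Re = 1.75×10^5, ε/D = 2.03×10^-4 → f = 0.01720 (Haaland)
Major: h_f = f(L/D)·V²/2g = 0.01720·4853·0.05513 = 4.601 m
Minor: ΣK = 3.35; h_m = ΣK·V²/2g = 0.1847 m
Total H_L = 4.601 + 0.1847 = 4.786 m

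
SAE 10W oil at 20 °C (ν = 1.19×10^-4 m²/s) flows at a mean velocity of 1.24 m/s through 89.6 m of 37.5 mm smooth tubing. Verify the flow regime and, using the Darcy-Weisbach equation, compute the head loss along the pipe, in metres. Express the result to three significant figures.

Re = VD/ν = 1.24·0.03750/1.19×10^-4 = 391 → laminar (Re < 2300)
f = 64/Re = 0.1638
h_f = f(L/D)V²/(2g) = 0.1638·(89.6/0.03750)·1.24²/(2·9.81) = 30.67 m

h_f ≈ 30.7 m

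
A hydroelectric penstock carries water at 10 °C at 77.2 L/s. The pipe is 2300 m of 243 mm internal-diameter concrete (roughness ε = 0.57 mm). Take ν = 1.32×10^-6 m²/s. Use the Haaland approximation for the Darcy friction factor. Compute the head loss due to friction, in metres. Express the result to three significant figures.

V = 4Q/(πD²) = 4·0.0772/(π·0.243²) = 1.665 m/s
Re = VD/ν = 1.665·0.243/1.32×10^-6 = 3.06×10^5 → turbulent
ε/D = 0.57/243 = 0.00235
Haaland: f = 0.02496
h_f = f(L/D)V²/(2g) = 0.02496·(2300/0.243)·1.665²/(2·9.81) = 33.37 m

h_f ≈ 33.4 m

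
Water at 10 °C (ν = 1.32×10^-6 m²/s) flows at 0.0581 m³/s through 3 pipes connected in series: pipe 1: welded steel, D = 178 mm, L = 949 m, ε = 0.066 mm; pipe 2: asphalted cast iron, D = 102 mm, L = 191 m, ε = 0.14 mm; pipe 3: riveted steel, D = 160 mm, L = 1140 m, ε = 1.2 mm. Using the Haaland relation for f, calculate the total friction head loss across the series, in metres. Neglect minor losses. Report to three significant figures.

H ≈ 235 m

Pipe 1: V = 2.335 m/s, Re = 3.15×10^5, ε/D = 3.71×10^-4, f = 0.01721, h_1 = f(L/D)V²/2g = 25.50 m
Pipe 2: V = 7.110 m/s, Re = 5.49×10^5, ε/D = 0.00137, f = 0.02167, h_2 = f(L/D)V²/2g = 104.5 m
Pipe 3: V = 2.890 m/s, Re = 3.50×10^5, ε/D = 0.00750, f = 0.03473, h_3 = f(L/D)V²/2g = 105.3 m
Series → Q common, losses add: H = Σh = 235.4 m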